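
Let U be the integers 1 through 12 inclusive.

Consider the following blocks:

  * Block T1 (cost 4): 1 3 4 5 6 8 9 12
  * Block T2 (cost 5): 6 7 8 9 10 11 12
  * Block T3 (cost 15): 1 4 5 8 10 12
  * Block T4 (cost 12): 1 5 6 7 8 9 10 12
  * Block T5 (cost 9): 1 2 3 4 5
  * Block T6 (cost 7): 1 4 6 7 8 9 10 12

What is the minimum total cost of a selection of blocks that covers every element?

14

T2, T5 together cover every element (T2 ∪ T5 = {1, 2, 3, 4, 5, 6, 7, 8, 9, 10, 11, 12}); total cost 5 + 9 = 14.
The greedy pick T1, T2, T5 costs 18; no covering selection beats 14.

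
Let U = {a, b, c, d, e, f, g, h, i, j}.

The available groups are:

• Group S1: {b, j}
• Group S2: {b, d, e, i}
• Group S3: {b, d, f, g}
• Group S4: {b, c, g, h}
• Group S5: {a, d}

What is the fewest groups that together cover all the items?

5

S1, S2, S3, S4, and S5 cover everything between them: the union {a, b, c, d, e, f, g, h, i, j} is all of U.
No 4 of the 5 groups cover everything (all 5 combinations miss at least one item), so 5 is optimal.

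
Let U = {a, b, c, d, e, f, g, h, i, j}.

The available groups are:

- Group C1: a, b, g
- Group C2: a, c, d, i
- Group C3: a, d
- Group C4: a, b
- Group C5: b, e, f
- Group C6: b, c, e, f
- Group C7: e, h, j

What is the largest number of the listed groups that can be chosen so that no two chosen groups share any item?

C3, C7 are pairwise disjoint (C3={a,d}; C7={e,h,j}).
Every remaining group overlaps one of these, and no 3 of the listed groups are pairwise disjoint, so 2 is the maximum.

2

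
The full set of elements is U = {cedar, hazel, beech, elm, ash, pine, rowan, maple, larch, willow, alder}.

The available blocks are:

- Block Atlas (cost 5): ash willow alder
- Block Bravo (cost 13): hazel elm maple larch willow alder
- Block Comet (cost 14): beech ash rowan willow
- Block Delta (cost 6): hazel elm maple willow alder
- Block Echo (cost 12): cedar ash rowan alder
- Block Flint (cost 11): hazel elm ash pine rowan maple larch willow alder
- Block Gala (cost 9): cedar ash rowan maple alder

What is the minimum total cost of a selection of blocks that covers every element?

Comet, Flint, Gala together cover every element (Comet ∪ Flint ∪ Gala = {cedar, hazel, beech, elm, ash, pine, rowan, maple, larch, willow, alder}); total cost 14 + 11 + 9 = 34.
The greedy pick Delta, Flint, Gala, Comet costs 40; no covering selection beats 34.

34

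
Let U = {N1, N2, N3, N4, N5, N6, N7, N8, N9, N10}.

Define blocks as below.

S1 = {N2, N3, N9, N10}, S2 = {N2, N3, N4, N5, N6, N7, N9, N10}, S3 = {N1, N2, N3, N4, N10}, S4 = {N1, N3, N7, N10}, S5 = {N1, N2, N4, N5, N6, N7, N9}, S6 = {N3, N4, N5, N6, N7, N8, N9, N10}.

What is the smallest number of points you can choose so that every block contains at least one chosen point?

Take H = {N3, N6}. Each listed block contains at least one of these, so H is a hitting set of size 2.
No single point lies in every block, so at least 2 are needed and 2 is optimal.

2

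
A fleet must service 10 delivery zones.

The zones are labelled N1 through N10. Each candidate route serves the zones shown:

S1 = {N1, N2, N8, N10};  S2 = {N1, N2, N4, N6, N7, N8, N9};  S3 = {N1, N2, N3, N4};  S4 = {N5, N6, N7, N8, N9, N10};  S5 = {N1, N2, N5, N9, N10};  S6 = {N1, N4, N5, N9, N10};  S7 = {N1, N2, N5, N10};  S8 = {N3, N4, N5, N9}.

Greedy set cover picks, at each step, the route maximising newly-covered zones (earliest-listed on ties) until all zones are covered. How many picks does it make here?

3

Greedy: pick S2 (covers 7 new) → pick S4 (covers 2 new) → pick S3 (covers 1 new). Total picks: 3.
(The true minimum cover uses only 2 routes, so greedy is not optimal here.)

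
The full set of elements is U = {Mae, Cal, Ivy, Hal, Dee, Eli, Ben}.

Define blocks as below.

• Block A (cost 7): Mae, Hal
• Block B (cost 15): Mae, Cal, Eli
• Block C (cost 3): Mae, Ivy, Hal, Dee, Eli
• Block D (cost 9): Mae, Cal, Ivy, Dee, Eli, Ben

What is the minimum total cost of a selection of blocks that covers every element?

C, D together cover every element (C ∪ D = {Mae, Cal, Ivy, Hal, Dee, Eli, Ben}); total cost 3 + 9 = 12.
No covering selection has total cost below 12.

12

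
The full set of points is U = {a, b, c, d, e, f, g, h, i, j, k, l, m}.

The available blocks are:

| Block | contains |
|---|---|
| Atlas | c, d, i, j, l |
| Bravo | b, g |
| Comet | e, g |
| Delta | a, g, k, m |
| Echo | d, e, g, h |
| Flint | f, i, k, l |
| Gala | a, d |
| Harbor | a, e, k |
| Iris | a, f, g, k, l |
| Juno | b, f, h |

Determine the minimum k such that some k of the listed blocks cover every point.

Atlas and Comet and Delta and Juno together: Atlas ∪ Comet ∪ Delta ∪ Juno = {a, b, c, d, e, f, g, h, i, j, k, l, m} — every point is covered.
No 3 of the 10 blocks cover everything (all 120 combinations miss at least one point), so 4 is optimal.

4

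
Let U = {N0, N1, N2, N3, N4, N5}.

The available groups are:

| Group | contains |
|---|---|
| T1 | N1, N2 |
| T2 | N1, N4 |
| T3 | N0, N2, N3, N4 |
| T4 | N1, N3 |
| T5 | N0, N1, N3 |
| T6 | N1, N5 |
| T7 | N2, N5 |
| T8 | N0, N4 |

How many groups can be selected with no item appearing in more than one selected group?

3

T4, T7, T8 are pairwise disjoint (T4={N1,N3}; T7={N2,N5}; T8={N0,N4}).
Every remaining group overlaps one of these, and no 4 of the listed groups are pairwise disjoint, so 3 is the maximum.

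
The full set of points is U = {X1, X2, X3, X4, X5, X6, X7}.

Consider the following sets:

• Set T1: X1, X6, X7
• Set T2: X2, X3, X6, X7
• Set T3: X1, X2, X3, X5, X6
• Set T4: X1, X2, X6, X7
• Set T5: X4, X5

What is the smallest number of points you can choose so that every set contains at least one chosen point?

2

H = {X5, X7} meets every set (each contains at least one member of H), and |H| = 2.
The sets T1, T5 are pairwise disjoint, so any hitting set needs a separate point for each — at least 2. Hence 2 is optimal.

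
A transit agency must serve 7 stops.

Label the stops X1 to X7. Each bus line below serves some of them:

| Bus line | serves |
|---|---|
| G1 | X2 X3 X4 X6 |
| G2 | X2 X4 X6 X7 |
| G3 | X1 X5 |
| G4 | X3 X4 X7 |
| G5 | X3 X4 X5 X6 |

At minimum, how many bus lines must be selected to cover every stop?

G2 and G3 and G4 together: G2 ∪ G3 ∪ G4 = {X1, X2, X3, X4, X5, X6, X7} — every stop is covered.
Only G3 contains X1, so G3 is forced; the remaining 5 stops need at least 2 more bus lines (each remaining bus line adds at most 4) — so at least 3 bus lines are needed, and 3 is optimal.

3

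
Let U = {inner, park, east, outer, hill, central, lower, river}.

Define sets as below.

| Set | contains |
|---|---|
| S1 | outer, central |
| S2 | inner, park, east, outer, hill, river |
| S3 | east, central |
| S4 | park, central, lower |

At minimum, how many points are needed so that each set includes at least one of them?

The 2 points {outer, central} hit every set.
No single point lies in every set, so at least 2 are needed and 2 is optimal.

2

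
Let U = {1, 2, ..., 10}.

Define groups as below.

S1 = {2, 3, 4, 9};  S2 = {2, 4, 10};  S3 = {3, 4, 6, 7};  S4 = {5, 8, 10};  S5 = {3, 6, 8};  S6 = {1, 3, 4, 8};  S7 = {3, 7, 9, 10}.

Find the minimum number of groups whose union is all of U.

Take {S1, S3, S4, S6}. Their union is {1, 2, 3, 4, 5, 6, 7, 8, 9, 10}, which is all 10 points.
No 3 of the 7 groups cover everything (all 35 combinations miss at least one point), so 4 is optimal.

4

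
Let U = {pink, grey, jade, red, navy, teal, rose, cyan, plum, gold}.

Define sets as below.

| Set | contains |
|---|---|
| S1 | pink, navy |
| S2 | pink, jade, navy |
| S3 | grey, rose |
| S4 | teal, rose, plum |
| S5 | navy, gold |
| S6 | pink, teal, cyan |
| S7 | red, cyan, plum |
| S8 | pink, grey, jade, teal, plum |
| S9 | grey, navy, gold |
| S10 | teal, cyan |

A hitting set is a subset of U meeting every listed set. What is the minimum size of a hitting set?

H = {navy, rose, cyan, plum} meets every set (each contains at least one member of H), and |H| = 4.
No choice of 3 items meets every set, so 4 is the minimum.

4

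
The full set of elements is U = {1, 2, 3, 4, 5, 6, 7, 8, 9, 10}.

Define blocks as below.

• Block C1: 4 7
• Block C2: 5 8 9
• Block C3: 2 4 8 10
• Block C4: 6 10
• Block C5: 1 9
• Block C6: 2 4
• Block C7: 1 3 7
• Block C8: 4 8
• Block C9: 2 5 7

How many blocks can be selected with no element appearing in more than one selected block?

4

C4, C5, C8, C9 are pairwise disjoint (C4={6,10}; C5={1,9}; C8={4,8}; C9={2,5,7}).
Every remaining block overlaps one of these, and no 5 of the listed blocks are pairwise disjoint, so 4 is the maximum.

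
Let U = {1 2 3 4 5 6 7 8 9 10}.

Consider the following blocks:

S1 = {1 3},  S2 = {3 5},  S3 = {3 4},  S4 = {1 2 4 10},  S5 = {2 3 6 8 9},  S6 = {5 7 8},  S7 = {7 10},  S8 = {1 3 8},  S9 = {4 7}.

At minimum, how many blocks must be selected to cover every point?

Take {S4, S5, S6}. Their union is {1, 2, 3, 4, 5, 6, 7, 8, 9, 10}, which is all 10 points.
Only S5 contains 6, so S5 is forced; the remaining 5 points need at least 2 more blocks (each remaining block adds at most 3) — so at least 3 blocks are needed, and 3 is optimal.

3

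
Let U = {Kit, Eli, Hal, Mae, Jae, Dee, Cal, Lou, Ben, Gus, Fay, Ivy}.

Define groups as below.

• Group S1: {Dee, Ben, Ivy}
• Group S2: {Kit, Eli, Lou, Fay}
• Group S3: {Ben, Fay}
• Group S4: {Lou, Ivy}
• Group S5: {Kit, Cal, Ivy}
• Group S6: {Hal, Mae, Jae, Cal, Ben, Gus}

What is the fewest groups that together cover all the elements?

Take {S1, S2, S6}. Their union is {Kit, Eli, Hal, Mae, Jae, Dee, Cal, Lou, Ben, Gus, Fay, Ivy}, which is all 12 elements.
Only S2 contains Eli, so S2 is forced; the remaining 8 elements need at least 2 more groups (each remaining group adds at most 6) — so at least 3 groups are needed, and 3 is optimal.

3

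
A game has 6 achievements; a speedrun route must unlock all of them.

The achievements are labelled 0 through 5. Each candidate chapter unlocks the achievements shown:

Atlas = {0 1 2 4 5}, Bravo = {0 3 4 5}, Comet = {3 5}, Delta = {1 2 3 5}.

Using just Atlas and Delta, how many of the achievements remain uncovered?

Union of Atlas, Delta = {0, 1, 2, 3, 4, 5} — that's every achievement, so 0 are uncovered.

0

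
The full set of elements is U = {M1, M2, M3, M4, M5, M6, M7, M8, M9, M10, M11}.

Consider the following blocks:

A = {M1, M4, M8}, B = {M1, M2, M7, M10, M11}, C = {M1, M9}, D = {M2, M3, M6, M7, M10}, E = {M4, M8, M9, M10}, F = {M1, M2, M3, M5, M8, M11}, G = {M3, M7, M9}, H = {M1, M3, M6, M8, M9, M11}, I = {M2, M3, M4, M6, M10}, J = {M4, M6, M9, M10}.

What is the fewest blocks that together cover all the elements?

3

F and G and J together: F ∪ G ∪ J = {M1, M2, M3, M4, M5, M6, M7, M8, M9, M10, M11} — every element is covered.
Only F contains M5, so F is forced; the remaining 5 elements need at least 2 more blocks (each remaining block adds at most 4) — so at least 3 blocks are needed, and 3 is optimal.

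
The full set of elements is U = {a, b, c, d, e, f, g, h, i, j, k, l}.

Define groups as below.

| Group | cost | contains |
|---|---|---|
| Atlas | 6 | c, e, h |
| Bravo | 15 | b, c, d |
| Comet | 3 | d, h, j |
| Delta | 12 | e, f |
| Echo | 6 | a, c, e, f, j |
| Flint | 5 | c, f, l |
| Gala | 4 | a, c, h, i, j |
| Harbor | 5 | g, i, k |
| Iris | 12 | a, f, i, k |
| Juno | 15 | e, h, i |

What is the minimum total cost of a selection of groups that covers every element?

34

Bravo, Comet, Echo, Flint, Harbor together cover every element (Bravo ∪ Comet ∪ Echo ∪ Flint ∪ Harbor = {a, b, c, d, e, f, g, h, i, j, k, l}); total cost 15 + 3 + 6 + 5 + 5 = 34.
The greedy pick Gala, Flint, Harbor, Comet, Atlas, Bravo costs 38; no covering selection beats 34.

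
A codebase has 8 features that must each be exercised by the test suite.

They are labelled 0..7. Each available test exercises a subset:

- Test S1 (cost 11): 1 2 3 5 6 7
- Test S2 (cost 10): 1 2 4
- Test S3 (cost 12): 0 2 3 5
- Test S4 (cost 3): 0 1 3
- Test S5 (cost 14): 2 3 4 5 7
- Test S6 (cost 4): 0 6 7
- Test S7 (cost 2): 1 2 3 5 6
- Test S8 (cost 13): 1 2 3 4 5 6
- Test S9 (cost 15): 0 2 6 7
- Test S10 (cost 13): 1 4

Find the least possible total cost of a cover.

16

S2, S6, S7 together cover every feature (S2 ∪ S6 ∪ S7 = {0, 1, 2, 3, 4, 5, 6, 7}); total cost 10 + 4 + 2 = 16.
No covering selection has total cost below 16.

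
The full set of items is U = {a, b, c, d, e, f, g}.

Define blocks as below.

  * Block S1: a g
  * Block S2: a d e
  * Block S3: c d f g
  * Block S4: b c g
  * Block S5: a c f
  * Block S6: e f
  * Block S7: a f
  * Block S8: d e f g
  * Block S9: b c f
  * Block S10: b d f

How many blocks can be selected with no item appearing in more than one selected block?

2

S2, S9 are pairwise disjoint (S2={a,d,e}; S9={b,c,f}).
Every remaining block overlaps one of these, and no 3 of the listed blocks are pairwise disjoint, so 2 is the maximum.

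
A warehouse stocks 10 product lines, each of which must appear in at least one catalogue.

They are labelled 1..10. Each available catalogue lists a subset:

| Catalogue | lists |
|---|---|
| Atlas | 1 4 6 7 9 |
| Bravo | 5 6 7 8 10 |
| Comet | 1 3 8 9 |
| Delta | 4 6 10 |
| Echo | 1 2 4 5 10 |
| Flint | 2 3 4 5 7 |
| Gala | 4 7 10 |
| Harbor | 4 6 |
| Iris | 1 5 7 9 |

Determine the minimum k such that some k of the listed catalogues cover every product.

3

Take {Bravo, Comet, Echo}. Their union is {1, 2, 3, 4, 5, 6, 7, 8, 9, 10}, which is all 10 products.
No 2 of the 9 catalogues cover everything (all 36 combinations miss at least one product), so 3 is optimal.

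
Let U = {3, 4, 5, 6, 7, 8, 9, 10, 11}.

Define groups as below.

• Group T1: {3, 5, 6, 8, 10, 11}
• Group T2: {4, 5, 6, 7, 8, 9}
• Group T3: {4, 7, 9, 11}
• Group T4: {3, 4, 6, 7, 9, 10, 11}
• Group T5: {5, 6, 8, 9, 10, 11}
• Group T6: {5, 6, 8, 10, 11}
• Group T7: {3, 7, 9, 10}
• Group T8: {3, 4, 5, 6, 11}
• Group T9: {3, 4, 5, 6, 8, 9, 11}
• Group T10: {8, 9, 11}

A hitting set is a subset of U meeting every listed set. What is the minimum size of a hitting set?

2

Take H = {7, 11}. Each listed group contains at least one of these, so H is a hitting set of size 2.
No single item lies in every group, so at least 2 are needed and 2 is optimal.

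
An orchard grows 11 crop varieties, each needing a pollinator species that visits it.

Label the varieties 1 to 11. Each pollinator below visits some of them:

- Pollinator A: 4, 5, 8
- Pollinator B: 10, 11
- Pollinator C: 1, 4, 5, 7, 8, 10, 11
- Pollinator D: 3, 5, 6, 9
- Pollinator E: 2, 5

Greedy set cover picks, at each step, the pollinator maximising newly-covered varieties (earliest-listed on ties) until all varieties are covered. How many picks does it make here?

3

Greedy: pick C (covers 7 new) → pick D (covers 3 new) → pick E (covers 1 new). Total picks: 3.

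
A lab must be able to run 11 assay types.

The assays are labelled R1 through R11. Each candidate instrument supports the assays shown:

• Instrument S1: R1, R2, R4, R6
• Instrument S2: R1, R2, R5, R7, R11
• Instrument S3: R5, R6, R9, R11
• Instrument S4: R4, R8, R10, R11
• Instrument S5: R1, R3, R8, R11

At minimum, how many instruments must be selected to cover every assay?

4

S2 and S3 and S4 and S5 together: S2 ∪ S3 ∪ S4 ∪ S5 = {R1, R2, R3, R4, R5, R6, R7, R8, R9, R10, R11} — every assay is covered.
Only S5 contains R3, so S5 is forced; the remaining 7 assays need at least 3 more instruments (each remaining instrument adds at most 3) — so at least 4 instruments are needed, and 4 is optimal.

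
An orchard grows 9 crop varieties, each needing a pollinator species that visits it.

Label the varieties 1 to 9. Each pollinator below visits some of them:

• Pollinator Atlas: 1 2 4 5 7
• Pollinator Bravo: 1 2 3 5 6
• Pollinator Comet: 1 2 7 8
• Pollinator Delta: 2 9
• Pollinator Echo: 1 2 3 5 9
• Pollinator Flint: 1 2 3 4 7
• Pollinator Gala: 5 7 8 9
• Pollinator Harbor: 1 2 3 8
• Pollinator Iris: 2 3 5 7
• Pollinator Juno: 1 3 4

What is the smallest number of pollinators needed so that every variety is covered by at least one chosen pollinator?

Take {Bravo, Flint, Gala}. Their union is {1, 2, 3, 4, 5, 6, 7, 8, 9}, which is all 9 varieties.
Only Bravo contains 6, so Bravo is forced; the remaining 4 varieties need at least 2 more pollinators (each remaining pollinator adds at most 3) — so at least 3 pollinators are needed, and 3 is optimal.

3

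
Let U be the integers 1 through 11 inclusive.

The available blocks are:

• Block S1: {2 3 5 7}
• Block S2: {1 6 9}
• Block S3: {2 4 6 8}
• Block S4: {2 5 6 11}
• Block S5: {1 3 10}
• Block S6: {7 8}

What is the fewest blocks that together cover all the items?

5

Take {S1, S2, S3, S4, S5}. Their union is {1, 2, 3, 4, 5, 6, 7, 8, 9, 10, 11}, which is all 11 items.
No 4 of the 6 blocks cover everything (all 15 combinations miss at least one item), so 5 is optimal.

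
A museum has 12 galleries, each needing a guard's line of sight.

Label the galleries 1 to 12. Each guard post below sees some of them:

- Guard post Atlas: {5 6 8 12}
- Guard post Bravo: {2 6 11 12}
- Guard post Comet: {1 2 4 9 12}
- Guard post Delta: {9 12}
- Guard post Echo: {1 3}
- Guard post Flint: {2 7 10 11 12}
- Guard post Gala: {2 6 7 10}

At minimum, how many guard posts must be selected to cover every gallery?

Take {Atlas, Comet, Echo, Flint}. Their union is {1, 2, 3, 4, 5, 6, 7, 8, 9, 10, 11, 12}, which is all 12 galleries.
Only Comet contains 4, so Comet is forced; the remaining 7 galleries need at least 3 more guard posts (each remaining guard post adds at most 3) — so at least 4 guard posts are needed, and 4 is optimal.

4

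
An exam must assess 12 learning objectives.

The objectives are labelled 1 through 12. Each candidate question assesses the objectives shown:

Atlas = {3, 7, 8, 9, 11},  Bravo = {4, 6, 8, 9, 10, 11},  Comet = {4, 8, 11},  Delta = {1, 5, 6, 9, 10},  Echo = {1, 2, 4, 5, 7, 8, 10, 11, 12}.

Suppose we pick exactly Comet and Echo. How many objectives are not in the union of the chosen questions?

3

Union of Comet, Echo = {1, 2, 4, 5, 7, 8, 10, 11, 12}.
Not covered: 3, 6, 9 — 3 objectives.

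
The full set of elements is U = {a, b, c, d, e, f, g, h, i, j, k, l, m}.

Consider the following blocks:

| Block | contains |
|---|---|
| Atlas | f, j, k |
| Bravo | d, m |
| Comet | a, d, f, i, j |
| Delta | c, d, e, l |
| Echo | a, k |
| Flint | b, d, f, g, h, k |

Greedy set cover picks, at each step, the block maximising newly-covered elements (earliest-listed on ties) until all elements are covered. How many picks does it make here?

4

Greedy: pick Flint (covers 6 new) → pick Comet (covers 3 new) → pick Delta (covers 3 new) → pick Bravo (covers 1 new). Total picks: 4.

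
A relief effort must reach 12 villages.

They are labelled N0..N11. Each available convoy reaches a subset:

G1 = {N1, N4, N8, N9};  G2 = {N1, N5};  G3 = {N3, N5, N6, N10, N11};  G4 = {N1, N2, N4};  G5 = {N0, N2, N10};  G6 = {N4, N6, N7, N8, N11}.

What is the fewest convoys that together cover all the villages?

G1 and G3 and G5 and G6 together: G1 ∪ G3 ∪ G5 ∪ G6 = {N0, N1, N2, N3, N4, N5, N6, N7, N8, N9, N10, N11} — every village is covered.
Only G6 contains N7, so G6 is forced; the remaining 7 villages need at least 3 more convoys (each remaining convoy adds at most 3) — so at least 4 convoys are needed, and 4 is optimal.

4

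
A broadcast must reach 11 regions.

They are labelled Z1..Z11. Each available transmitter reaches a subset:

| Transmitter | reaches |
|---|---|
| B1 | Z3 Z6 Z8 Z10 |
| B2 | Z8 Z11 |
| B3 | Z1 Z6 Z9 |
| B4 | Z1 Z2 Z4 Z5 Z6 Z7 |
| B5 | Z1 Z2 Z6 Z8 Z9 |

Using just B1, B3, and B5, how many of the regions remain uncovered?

Union of B1, B3, B5 = {Z1, Z2, Z3, Z6, Z8, Z9, Z10}.
Not covered: Z4, Z5, Z7, Z11 — 4 regions.

4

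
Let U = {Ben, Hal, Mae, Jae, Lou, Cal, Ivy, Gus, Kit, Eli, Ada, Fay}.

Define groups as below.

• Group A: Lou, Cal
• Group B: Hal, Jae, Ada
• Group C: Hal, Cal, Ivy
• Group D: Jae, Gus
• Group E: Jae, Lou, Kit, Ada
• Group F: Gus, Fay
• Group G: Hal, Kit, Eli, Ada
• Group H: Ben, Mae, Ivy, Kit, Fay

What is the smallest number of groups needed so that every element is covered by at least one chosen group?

4

A and D and G and H together: A ∪ D ∪ G ∪ H = {Ben, Hal, Mae, Jae, Lou, Cal, Ivy, Gus, Kit, Eli, Ada, Fay} — every element is covered.
Only H contains Ben, so H is forced; the remaining 7 elements need at least 3 more groups (each remaining group adds at most 3) — so at least 4 groups are needed, and 4 is optimal.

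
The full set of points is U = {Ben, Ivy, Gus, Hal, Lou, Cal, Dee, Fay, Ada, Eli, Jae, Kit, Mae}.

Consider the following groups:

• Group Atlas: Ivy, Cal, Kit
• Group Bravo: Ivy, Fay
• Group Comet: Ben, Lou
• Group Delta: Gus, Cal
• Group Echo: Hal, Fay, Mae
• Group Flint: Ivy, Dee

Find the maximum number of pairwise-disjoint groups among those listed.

Comet, Delta, Echo, Flint are pairwise disjoint (Comet={Ben,Lou}; Delta={Gus,Cal}; Echo={Hal,Fay,Mae}; Flint={Ivy,Dee}).
Every remaining group overlaps one of these, and no 5 of the listed groups are pairwise disjoint, so 4 is the maximum.

4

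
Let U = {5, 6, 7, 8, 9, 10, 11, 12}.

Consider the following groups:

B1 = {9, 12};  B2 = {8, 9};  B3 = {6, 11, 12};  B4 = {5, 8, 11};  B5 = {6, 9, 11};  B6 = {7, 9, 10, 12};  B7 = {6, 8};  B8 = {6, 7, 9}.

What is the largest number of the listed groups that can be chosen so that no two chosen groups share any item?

B6, B7 are pairwise disjoint (B6={7,9,10,12}; B7={6,8}).
Every remaining group overlaps one of these, and no 3 of the listed groups are pairwise disjoint, so 2 is the maximum.

2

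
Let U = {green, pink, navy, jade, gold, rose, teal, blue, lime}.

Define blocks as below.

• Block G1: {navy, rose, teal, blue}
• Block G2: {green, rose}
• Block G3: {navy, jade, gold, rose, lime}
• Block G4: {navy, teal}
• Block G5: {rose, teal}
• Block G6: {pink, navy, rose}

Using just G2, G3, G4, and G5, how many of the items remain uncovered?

Union of G2, G3, G4, G5 = {green, navy, jade, gold, rose, teal, lime}.
Not covered: pink, blue — 2 items.

2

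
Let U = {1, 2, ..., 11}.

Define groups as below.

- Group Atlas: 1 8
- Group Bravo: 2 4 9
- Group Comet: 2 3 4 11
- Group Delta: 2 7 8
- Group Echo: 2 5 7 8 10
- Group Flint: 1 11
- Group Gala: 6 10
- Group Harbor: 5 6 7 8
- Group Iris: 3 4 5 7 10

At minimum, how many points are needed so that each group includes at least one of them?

Take H = {1, 2, 5, 6}. Each listed group contains at least one of these, so H is a hitting set of size 4.
No choice of 3 points meets every group, so 4 is the minimum.

4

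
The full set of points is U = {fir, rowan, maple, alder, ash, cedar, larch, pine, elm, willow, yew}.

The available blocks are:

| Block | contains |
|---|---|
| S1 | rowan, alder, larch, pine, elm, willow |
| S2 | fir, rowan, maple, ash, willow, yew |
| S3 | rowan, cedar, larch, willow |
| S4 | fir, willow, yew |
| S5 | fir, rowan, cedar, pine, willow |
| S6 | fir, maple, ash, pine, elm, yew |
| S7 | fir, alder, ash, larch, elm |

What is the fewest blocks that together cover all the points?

3

S1 and S2 and S5 together: S1 ∪ S2 ∪ S5 = {fir, rowan, maple, alder, ash, cedar, larch, pine, elm, willow, yew} — every point is covered.
No 2 of the 7 blocks cover everything (all 21 combinations miss at least one point), so 3 is optimal.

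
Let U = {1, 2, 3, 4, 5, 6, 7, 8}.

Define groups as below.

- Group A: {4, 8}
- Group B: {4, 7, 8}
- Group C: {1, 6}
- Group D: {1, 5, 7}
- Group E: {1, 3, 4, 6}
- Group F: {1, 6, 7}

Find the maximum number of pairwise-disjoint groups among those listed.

A, C are pairwise disjoint (A={4,8}; C={1,6}).
Every remaining group overlaps one of these, and no 3 of the listed groups are pairwise disjoint, so 2 is the maximum.

2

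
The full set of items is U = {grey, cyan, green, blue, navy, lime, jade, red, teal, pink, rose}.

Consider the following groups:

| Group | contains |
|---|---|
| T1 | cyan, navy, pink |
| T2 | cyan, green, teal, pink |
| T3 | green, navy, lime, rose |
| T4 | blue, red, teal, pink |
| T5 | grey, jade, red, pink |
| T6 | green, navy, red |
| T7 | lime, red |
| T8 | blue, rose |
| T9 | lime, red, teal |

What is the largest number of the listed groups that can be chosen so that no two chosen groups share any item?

3

T2, T7, T8 are pairwise disjoint (T2={cyan,green,teal,pink}; T7={lime,red}; T8={blue,rose}).
Every remaining group overlaps one of these, and no 4 of the listed groups are pairwise disjoint, so 3 is the maximum.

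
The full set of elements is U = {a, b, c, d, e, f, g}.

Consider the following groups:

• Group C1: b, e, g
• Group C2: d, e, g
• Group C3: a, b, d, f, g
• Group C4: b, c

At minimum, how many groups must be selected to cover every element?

3

C2 and C3 and C4 together: C2 ∪ C3 ∪ C4 = {a, b, c, d, e, f, g} — every element is covered.
Only C3 contains a, so C3 is forced; the remaining 2 elements need at least 2 more groups (each remaining group adds at most 1) — so at least 3 groups are needed, and 3 is optimal.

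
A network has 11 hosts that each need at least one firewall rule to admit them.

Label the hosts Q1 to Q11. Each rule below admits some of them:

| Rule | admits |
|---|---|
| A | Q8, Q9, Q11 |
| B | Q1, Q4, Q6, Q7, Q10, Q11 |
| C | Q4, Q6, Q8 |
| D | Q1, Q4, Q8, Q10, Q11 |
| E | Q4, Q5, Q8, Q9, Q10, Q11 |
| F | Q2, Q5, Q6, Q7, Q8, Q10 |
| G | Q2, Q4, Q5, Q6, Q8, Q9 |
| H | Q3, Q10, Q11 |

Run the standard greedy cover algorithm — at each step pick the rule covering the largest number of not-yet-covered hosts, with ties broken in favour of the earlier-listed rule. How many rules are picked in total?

Greedy: pick B (covers 6 new) → pick G (covers 4 new) → pick H (covers 1 new). Total picks: 3.

3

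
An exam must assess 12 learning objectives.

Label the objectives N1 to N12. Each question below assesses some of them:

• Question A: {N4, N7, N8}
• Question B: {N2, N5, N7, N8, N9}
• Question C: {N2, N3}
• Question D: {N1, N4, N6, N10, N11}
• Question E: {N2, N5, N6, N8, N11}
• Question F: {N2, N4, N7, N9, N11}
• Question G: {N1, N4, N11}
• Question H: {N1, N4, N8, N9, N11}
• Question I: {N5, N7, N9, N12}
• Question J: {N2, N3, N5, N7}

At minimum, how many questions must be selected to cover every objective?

4

Take {A, C, D, I}. Their union is {N1, N2, N3, N4, N5, N6, N7, N8, N9, N10, N11, N12}, which is all 12 objectives.
No 3 of the 10 questions cover everything (all 120 combinations miss at least one objective), so 4 is optimal.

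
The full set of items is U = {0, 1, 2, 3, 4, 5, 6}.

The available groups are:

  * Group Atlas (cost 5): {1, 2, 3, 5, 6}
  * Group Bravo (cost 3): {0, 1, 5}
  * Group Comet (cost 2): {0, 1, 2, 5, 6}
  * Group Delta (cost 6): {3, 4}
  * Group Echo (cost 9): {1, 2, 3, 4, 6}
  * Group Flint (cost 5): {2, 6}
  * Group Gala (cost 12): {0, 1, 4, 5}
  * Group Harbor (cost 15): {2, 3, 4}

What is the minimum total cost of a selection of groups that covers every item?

Comet, Delta together cover every item (Comet ∪ Delta = {0, 1, 2, 3, 4, 5, 6}); total cost 2 + 6 = 8.
No covering selection has total cost below 8.

8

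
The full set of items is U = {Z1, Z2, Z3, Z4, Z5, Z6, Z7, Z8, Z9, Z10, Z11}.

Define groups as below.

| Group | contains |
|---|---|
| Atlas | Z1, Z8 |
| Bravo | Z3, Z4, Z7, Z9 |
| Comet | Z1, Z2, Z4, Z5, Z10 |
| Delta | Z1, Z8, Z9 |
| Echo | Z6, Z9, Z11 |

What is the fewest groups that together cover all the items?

4

Atlas and Bravo and Comet and Echo together: Atlas ∪ Bravo ∪ Comet ∪ Echo = {Z1, Z2, Z3, Z4, Z5, Z6, Z7, Z8, Z9, Z10, Z11} — every item is covered.
No 3 of the 5 groups cover everything (all 10 combinations miss at least one item), so 4 is optimal.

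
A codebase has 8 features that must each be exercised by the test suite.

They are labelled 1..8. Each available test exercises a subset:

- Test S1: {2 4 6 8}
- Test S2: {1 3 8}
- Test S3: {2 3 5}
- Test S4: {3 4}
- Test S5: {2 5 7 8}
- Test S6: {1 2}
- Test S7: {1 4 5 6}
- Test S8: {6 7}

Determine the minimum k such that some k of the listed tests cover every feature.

S2 and S5 and S7 together: S2 ∪ S5 ∪ S7 = {1, 2, 3, 4, 5, 6, 7, 8} — every feature is covered.
No 2 of the 8 tests cover everything (all 28 combinations miss at least one feature), so 3 is optimal.

3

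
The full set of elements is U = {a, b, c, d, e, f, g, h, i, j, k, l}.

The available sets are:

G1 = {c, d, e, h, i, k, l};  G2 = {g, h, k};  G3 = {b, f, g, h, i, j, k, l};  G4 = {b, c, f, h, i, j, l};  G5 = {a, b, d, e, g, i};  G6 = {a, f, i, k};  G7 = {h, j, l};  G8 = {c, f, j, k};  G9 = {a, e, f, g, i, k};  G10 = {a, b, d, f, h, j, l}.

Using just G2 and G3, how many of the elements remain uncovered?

Union of G2, G3 = {b, f, g, h, i, j, k, l}.
Not covered: a, c, d, e — 4 elements.

4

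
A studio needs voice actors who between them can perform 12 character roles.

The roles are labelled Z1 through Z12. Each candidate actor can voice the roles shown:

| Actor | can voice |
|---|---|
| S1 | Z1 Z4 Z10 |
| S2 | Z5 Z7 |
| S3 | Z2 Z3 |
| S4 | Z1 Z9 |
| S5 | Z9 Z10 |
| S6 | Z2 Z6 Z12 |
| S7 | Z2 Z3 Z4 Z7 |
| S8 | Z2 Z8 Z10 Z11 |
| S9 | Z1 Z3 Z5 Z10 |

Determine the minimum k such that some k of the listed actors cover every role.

5

Take {S2, S4, S6, S7, S8}. Their union is {Z1, Z2, Z3, Z4, Z5, Z6, Z7, Z8, Z9, Z10, Z11, Z12}, which is all 12 roles.
No 4 of the 9 actors cover everything (all 126 combinations miss at least one role), so 5 is optimal.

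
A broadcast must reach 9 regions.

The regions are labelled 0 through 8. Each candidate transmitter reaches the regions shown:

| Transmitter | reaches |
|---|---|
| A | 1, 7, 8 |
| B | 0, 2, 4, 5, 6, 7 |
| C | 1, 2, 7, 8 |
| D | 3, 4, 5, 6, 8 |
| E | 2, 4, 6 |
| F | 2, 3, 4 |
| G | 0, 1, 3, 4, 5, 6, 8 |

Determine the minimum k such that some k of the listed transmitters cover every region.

2

Take {B, G}. Their union is {0, 1, 2, 3, 4, 5, 6, 7, 8}, which is all 9 regions.
No single transmitter has all 9 regions (the largest, G, has 7), so 2 is optimal.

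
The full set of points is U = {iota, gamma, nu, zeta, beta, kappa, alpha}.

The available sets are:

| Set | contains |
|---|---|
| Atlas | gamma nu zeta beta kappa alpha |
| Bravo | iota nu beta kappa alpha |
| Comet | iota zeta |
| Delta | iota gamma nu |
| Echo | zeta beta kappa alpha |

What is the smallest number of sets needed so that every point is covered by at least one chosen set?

2

Atlas and Bravo together: Atlas ∪ Bravo = {iota, gamma, nu, zeta, beta, kappa, alpha} — every point is covered.
No single set has all 7 points (the largest, Atlas, has 6), so 2 is optimal.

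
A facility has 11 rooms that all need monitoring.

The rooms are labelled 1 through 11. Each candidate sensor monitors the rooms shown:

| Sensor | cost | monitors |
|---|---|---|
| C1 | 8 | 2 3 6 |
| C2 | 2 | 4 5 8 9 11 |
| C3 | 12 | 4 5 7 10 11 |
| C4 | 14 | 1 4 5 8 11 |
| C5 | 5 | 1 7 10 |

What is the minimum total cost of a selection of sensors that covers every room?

15

C1, C2, C5 together cover every room (C1 ∪ C2 ∪ C5 = {1, 2, 3, 4, 5, 6, 7, 8, 9, 10, 11}); total cost 8 + 2 + 5 = 15.
No covering selection has total cost below 15.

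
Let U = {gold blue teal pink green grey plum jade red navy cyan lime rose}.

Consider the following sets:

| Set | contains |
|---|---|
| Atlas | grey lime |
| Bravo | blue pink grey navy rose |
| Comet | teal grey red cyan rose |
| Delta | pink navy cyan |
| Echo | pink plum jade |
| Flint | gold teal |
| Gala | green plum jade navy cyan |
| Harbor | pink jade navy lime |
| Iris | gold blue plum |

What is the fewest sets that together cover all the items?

4

Comet and Gala and Harbor and Iris together: Comet ∪ Gala ∪ Harbor ∪ Iris = {gold, blue, teal, pink, green, grey, plum, jade, red, navy, cyan, lime, rose} — every item is covered.
No 3 of the 9 sets cover everything (all 84 combinations miss at least one item), so 4 is optimal.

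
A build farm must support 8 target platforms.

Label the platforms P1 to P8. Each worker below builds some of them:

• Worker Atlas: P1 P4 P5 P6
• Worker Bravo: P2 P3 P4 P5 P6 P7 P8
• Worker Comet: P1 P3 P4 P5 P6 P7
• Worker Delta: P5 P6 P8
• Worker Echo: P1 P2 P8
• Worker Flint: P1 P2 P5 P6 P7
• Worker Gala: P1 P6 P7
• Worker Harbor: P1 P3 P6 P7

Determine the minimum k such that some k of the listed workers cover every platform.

Take {Bravo, Gala}. Their union is {P1, P2, P3, P4, P5, P6, P7, P8}, which is all 8 platforms.
No single worker has all 8 platforms (the largest, Bravo, has 7), so 2 is optimal.

2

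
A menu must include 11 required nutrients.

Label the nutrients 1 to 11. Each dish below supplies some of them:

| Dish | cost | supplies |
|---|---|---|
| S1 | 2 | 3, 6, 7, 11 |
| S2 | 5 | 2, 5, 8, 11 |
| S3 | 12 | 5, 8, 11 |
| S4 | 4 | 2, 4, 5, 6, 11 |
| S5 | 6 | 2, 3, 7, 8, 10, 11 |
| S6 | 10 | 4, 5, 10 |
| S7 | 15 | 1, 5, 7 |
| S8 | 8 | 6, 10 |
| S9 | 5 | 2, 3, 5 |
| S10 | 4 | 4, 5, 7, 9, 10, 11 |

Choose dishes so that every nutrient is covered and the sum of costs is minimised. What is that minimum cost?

S1, S2, S7, S10 together cover every nutrient (S1 ∪ S2 ∪ S7 ∪ S10 = {1, 2, 3, 4, 5, 6, 7, 8, 9, 10, 11}); total cost 2 + 5 + 15 + 4 = 26.
No covering selection has total cost below 26.

26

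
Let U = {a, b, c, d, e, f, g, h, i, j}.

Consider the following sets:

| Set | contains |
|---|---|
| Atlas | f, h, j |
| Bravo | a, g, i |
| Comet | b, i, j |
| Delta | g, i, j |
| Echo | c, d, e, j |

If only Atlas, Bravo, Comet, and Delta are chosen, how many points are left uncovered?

Union of Atlas, Bravo, Comet, Delta = {a, b, f, g, h, i, j}.
Not covered: c, d, e — 3 points.

3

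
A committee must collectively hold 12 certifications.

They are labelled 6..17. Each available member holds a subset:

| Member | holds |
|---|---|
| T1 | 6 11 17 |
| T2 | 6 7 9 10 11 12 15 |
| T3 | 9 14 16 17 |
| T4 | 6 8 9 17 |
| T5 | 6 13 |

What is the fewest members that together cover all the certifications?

T2 and T3 and T4 and T5 together: T2 ∪ T3 ∪ T4 ∪ T5 = {6, 7, 8, 9, 10, 11, 12, 13, 14, 15, 16, 17} — every certification is covered.
No 3 of the 5 members cover everything (all 10 combinations miss at least one certification), so 4 is optimal.

4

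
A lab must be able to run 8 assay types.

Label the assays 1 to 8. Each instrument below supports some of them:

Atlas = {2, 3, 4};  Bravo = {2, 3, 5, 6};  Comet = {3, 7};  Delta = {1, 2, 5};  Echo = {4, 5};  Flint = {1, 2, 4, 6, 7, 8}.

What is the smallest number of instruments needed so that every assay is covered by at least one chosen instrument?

Bravo and Flint together: Bravo ∪ Flint = {1, 2, 3, 4, 5, 6, 7, 8} — every assay is covered.
No single instrument has all 8 assays (the largest, Flint, has 6), so 2 is optimal.

2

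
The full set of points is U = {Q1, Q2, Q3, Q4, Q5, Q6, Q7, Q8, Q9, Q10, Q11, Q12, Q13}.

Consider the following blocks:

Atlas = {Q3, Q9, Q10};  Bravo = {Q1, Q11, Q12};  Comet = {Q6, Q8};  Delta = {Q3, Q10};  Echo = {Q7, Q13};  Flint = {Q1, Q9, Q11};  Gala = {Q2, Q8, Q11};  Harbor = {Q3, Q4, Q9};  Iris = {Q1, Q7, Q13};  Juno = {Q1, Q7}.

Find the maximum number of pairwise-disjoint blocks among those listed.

Bravo, Comet, Echo, Harbor are pairwise disjoint (Bravo={Q1,Q11,Q12}; Comet={Q6,Q8}; Echo={Q7,Q13}; Harbor={Q3,Q4,Q9}).
Every remaining block overlaps one of these, and no 5 of the listed blocks are pairwise disjoint, so 4 is the maximum.

4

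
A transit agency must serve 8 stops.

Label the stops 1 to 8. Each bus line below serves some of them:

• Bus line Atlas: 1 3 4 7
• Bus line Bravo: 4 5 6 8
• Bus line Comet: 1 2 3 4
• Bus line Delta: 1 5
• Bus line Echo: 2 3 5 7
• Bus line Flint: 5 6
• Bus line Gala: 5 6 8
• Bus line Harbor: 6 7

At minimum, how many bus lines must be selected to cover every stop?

3

Comet and Gala and Harbor together: Comet ∪ Gala ∪ Harbor = {1, 2, 3, 4, 5, 6, 7, 8} — every stop is covered.
No 2 of the 8 bus lines cover everything (all 28 combinations miss at least one stop), so 3 is optimal.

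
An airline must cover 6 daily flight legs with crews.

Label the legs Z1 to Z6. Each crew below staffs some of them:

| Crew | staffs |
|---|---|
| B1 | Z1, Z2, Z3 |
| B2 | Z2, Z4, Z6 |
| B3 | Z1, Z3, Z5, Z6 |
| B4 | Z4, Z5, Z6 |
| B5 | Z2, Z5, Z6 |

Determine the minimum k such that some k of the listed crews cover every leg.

Take {B2, B3}. Their union is {Z1, Z2, Z3, Z4, Z5, Z6}, which is all 6 legs.
No single crew has all 6 legs (the largest, B3, has 4), so 2 is optimal.

2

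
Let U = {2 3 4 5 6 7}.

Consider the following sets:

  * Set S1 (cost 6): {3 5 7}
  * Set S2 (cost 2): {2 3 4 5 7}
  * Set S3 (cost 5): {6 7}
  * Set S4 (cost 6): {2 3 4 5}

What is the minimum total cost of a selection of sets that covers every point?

7

S2, S3 together cover every point (S2 ∪ S3 = {2, 3, 4, 5, 6, 7}); total cost 2 + 5 = 7.
No covering selection has total cost below 7.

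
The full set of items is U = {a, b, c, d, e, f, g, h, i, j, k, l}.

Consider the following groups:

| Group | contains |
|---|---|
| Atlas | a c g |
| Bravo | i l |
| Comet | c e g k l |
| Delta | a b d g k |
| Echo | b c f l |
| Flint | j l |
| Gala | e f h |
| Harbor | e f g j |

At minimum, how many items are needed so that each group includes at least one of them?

3

T = {a, e, l} meets every group (each contains at least one member of T), and |T| = 3.
The groups Bravo, Delta, Gala are pairwise disjoint, so any hitting set needs a separate item for each — at least 3. Hence 3 is optimal.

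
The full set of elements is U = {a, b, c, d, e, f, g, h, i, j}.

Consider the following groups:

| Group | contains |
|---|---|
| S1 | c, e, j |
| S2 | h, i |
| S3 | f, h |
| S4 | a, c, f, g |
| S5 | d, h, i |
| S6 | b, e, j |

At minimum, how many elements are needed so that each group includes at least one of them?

3

T = {e, g, h} meets every group (each contains at least one member of T), and |T| = 3.
The groups S4, S5, S6 are pairwise disjoint, so any hitting set needs a separate element for each — at least 3. Hence 3 is optimal.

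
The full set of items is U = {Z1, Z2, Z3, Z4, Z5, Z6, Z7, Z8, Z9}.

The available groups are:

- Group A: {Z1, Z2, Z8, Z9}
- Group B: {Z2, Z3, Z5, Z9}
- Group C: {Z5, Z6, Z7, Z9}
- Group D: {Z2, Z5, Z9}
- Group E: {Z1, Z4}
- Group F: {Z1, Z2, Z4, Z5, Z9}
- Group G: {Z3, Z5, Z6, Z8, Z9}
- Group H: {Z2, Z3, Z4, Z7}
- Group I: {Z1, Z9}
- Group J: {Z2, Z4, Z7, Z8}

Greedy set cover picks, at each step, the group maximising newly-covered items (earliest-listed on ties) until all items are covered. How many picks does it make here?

3

Greedy: pick F (covers 5 new) → pick G (covers 3 new) → pick C (covers 1 new). Total picks: 3.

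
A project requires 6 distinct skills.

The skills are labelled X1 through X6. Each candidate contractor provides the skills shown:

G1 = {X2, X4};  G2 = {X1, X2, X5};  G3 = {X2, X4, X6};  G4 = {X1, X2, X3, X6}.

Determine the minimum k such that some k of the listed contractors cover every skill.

3

G1 and G2 and G4 together: G1 ∪ G2 ∪ G4 = {X1, X2, X3, X4, X5, X6} — every skill is covered.
Only G4 contains X3, so G4 is forced; the remaining 2 skills need at least 2 more contractors (each remaining contractor adds at most 1) — so at least 3 contractors are needed, and 3 is optimal.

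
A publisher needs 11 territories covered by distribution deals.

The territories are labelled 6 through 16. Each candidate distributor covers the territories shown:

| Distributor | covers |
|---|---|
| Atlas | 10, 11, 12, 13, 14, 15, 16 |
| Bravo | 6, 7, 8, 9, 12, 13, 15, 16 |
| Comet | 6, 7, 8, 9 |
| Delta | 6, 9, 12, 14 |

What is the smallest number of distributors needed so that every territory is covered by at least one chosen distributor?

Atlas and Comet together: Atlas ∪ Comet = {6, 7, 8, 9, 10, 11, 12, 13, 14, 15, 16} — every territory is covered.
No single distributor has all 11 territories (the largest, Bravo, has 8), so 2 is optimal.

2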